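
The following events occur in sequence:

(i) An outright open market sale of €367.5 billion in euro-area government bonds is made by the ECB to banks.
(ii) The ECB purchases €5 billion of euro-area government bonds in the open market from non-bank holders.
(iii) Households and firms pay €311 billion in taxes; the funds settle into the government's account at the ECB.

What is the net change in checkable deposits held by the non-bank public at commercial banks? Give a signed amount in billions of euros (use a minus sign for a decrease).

-€306 billion

OMO sale (to banks) €367.5 billion: the counterparty is a bank, so public deposits are unchanged → 0.
Asset purchase (from non-banks) €5 billion: non-bank counterparties' bank balances rise → +€5B.
Government account inflow €311 billion: non-bank counterparties' bank balances fall → −€311B.
Net: 0 + 5 − 311 = -€306 billion.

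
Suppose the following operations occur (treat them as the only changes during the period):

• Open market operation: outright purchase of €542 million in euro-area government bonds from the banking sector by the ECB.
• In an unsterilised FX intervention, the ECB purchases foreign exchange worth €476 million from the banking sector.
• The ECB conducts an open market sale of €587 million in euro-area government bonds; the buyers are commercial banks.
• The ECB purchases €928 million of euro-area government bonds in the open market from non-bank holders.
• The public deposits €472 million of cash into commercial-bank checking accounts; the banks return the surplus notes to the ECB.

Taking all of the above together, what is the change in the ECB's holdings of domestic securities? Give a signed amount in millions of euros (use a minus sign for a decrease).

+€883 million

OMO purchase (from banks) €542 million: securities added to the ECB's portfolio → +€542M.
FX purchase €476 million: the ECB's securities portfolio is untouched → 0.
OMO sale (to banks) €587 million: securities removed from the ECB's portfolio → −€587M.
Asset purchase (from non-banks) €928 million: securities added to the ECB's portfolio → +€928M.
Currency deposit €472 million: the ECB's securities portfolio is untouched → 0.
Net: 542 + 0 − 587 + 928 + 0 = +€883 million.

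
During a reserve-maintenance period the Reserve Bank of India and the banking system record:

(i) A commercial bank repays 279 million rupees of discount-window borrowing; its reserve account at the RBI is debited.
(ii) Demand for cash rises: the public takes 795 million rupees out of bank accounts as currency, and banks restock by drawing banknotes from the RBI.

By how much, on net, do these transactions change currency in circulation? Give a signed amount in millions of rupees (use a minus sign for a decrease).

+795 million

RBI balance sheet:
  Assets:      Loans to banks −279M
  Liabilities: Bank reserves −1074M, Currency in circulation +795M
So the change in currency in circulation is +795 million.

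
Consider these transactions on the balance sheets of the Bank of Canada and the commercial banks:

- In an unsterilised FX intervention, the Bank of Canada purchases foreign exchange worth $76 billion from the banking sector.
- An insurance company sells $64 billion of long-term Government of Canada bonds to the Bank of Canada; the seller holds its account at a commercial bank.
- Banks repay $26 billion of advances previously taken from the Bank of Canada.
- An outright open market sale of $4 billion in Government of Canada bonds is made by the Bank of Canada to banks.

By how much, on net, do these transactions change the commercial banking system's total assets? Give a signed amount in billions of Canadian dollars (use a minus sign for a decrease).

FX purchase $76 billion: just an asset swap on bank balance sheets → 0.
Asset purchase (from non-banks) $64 billion: bank balance sheets expand → +$64B.
Discount-window repayment $26 billion: bank balance sheets shrink → −$26B.
OMO sale (to banks) $4 billion: just an asset swap on bank balance sheets → 0.
Net: 0 + 64 − 26 + 0 = +$38 billion.

+$38 billion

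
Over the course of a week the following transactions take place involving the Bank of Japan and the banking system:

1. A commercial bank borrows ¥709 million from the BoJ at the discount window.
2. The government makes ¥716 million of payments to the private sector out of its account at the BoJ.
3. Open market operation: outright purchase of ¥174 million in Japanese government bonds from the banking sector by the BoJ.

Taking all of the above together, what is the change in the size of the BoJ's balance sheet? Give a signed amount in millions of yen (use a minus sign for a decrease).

Discount-window loan ¥709 million: a BoJ asset is acquired → +¥709M.
Government spending ¥716 million: only the composition of liabilities changes → 0.
OMO purchase (from banks) ¥174 million: a BoJ asset is acquired → +¥174M.
Net: 709 + 0 + 174 = +¥883 million.

+¥883 million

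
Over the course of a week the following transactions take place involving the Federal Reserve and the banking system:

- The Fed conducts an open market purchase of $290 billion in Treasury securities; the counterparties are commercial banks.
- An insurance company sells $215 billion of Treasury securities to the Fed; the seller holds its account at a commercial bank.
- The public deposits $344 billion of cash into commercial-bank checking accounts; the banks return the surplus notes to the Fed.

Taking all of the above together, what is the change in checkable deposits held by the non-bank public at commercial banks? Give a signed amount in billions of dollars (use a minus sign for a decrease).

OMO purchase (from banks) $290 billion: the counterparty is a bank, so public deposits are unchanged → 0.
Asset purchase (from non-banks) $215 billion: non-bank counterparties' bank balances rise → +$215B.
Currency deposit $344 billion: non-bank counterparties' bank balances rise → +$344B.
Net: 0 + 215 + 344 = +$559 billion.

+$559 billion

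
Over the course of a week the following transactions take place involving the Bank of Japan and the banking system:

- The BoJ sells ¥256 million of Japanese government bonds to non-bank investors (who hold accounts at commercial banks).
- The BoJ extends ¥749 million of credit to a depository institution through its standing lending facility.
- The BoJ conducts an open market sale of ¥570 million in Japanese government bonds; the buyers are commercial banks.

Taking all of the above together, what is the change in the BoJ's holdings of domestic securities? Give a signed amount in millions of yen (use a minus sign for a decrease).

Asset sale (to non-banks) ¥256 million: securities removed from the BoJ's portfolio → −¥256M.
Discount-window loan ¥749 million: the BoJ's securities portfolio is untouched → 0.
OMO sale (to banks) ¥570 million: securities removed from the BoJ's portfolio → −¥570M.
Net: −256 + 0 − 570 = -¥826 million.

-¥826 million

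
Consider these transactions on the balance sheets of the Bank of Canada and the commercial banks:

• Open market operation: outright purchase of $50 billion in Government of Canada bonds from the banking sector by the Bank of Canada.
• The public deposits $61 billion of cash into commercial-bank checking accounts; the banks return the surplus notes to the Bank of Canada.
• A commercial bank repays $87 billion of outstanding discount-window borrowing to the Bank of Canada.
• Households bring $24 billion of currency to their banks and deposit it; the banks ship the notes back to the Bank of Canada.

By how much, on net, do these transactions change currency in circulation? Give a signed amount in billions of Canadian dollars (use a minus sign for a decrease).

OMO purchase (from banks) $50 billion: no currency enters or leaves circulation → 0.
Currency deposit $61 billion: notes return to the central bank → −$61B.
Discount-window repayment $87 billion: no currency enters or leaves circulation → 0.
Currency deposit $24 billion: notes return to the central bank → −$24B.
Net: 0 − 61 + 0 − 24 = -$85 billion.

-$85 billion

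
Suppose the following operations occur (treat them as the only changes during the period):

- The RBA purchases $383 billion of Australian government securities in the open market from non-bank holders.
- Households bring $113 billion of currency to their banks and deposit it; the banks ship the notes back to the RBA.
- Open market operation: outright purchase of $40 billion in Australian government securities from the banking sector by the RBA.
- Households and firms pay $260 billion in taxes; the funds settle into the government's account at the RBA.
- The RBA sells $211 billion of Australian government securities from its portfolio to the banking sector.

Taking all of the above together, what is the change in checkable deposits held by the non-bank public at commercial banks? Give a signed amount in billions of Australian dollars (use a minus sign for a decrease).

RBA balance sheet:
  Assets:      Securities +$212B
  Liabilities: Bank reserves +$65B, Currency in circulation −$113B, Government deposits +$260B
Commercial banking system:
  Assets:      Reserves at CB +$65B, Securities +$171B
  Liabilities: Checkable deposits +$236B
So the change in checkable deposits held by the non-bank public at commercial banks is +$236 billion.

+$236 billion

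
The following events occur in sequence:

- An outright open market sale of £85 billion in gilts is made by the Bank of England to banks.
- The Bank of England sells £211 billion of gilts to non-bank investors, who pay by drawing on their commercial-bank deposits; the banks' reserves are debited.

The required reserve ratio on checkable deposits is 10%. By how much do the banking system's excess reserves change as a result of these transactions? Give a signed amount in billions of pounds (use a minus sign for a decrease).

OMO sale (to banks) £85 billion: reserves −£85B, deposits 0.
Asset sale (to non-banks) £211 billion: reserves −£211B, deposits −£211B.
Totals: Δreserves = −£296B, Δdeposits = −£211B.
Δrequired reserves = 10% × −£211B = −£21.1B.
Δexcess reserves = Δreserves − Δrequired = −£296B − (−£21.1B) = -£274.9 billion.

-£274.9 billion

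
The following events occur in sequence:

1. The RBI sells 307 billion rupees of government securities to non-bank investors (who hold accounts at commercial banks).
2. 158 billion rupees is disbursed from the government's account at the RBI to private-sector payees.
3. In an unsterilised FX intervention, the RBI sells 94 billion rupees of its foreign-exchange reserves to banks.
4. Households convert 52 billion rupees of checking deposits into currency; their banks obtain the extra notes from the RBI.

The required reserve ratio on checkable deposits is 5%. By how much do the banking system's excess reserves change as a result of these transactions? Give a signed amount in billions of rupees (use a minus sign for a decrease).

Asset sale (to non-banks) 307 billion rupees: reserves −307B, deposits −307B.
Government spending 158 billion rupees: reserves +158B, deposits +158B.
FX sale 94 billion rupees: reserves −94B, deposits 0.
Currency withdrawal 52 billion rupees: reserves −52B, deposits −52B.
Totals: Δreserves = −295B, Δdeposits = −201B.
Δrequired reserves = 5% × −201B = −10.05B.
Δexcess reserves = Δreserves − Δrequired = −295B − (−10.05B) = -284.95 billion.

-284.95 billion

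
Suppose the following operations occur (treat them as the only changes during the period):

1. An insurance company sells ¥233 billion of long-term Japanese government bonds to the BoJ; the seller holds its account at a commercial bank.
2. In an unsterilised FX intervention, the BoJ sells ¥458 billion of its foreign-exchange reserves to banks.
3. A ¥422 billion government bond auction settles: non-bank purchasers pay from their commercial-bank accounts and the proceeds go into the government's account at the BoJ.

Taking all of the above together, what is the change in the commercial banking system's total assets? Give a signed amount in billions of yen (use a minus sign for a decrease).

Asset purchase (from non-banks) ¥233 billion: bank balance sheets expand → +¥233B.
FX sale ¥458 billion: just an asset swap on bank balance sheets → 0.
Government account inflow ¥422 billion: bank balance sheets shrink → −¥422B.
Net: 233 + 0 − 422 = -¥189 billion.

-¥189 billion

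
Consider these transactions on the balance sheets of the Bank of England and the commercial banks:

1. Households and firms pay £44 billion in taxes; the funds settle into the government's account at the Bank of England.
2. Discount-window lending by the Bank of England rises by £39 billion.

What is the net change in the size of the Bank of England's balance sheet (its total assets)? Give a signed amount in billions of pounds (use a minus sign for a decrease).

+£39 billion

Government account inflow £44 billion: only the composition of liabilities changes → 0.
Discount-window loan £39 billion: a Bank of England asset is acquired → +£39B.
Net: 0 + 39 = +£39 billion.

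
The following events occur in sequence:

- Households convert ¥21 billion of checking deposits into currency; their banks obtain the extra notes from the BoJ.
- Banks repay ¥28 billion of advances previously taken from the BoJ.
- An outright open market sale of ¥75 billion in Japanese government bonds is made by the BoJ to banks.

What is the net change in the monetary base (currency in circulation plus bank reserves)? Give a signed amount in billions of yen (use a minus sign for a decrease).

BoJ balance sheet:
  Assets:      Securities −¥75B, Loans to banks −¥28B
  Liabilities: Bank reserves −¥124B, Currency in circulation +¥21B
Commercial banking system:
  Assets:      Reserves at CB −¥124B, Securities +¥75B
  Liabilities: Checkable deposits −¥21B, Borrowings from CB −¥28B
Monetary base = currency + reserves: +¥21B + (−¥124B) = -¥103 billion.

-¥103 billion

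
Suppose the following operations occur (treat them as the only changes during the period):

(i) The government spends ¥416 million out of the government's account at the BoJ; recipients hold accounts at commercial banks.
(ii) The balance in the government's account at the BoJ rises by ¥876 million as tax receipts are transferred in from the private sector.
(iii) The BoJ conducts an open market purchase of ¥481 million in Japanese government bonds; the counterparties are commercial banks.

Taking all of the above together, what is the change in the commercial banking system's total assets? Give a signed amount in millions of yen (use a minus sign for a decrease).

Government spending ¥416 million: bank balance sheets expand → +¥416M.
Government account inflow ¥876 million: bank balance sheets shrink → −¥876M.
OMO purchase (from banks) ¥481 million: just an asset swap on bank balance sheets → 0.
Net: 416 − 876 + 0 = -¥460 million.

-¥460 million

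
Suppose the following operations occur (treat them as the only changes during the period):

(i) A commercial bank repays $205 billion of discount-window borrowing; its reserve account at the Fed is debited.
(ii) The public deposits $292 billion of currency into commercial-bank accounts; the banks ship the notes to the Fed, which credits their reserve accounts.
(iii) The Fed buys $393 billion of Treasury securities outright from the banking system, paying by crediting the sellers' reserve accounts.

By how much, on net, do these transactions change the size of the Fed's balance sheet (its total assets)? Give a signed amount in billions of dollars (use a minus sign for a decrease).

+$188 billion

Fed balance sheet:
  Assets:      Securities +$393B, Loans to banks −$205B
  Liabilities: Bank reserves +$480B, Currency in circulation −$292B
Commercial banking system:
  Assets:      Reserves at CB +$480B, Securities −$393B
  Liabilities: Checkable deposits +$292B, Borrowings from CB −$205B
Change in total Fed assets = +$188 billion.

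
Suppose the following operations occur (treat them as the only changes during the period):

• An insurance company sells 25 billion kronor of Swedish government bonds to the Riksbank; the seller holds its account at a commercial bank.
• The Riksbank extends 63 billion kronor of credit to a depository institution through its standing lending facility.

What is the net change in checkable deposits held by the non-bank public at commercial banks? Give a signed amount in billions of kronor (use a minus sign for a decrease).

+25 billion

Asset purchase (from non-banks) 25 billion kronor: non-bank counterparties' bank balances rise → +25B.
Discount-window loan 63 billion kronor: the counterparty is a bank, so public deposits are unchanged → 0.
Net: 25 + 0 = +25 billion.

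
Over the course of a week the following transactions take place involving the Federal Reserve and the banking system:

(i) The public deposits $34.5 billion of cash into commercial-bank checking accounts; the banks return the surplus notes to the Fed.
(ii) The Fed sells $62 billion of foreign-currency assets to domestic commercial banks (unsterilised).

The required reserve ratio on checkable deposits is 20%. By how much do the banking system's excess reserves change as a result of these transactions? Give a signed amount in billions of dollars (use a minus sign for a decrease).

Currency deposit $34.5 billion: reserves +$34.5B, deposits +$34.5B.
FX sale $62 billion: reserves −$62B, deposits 0.
Totals: Δreserves = −$27.5B, Δdeposits = +$34.5B.
Δrequired reserves = 20% × +$34.5B = +$6.9B.
Δexcess reserves = Δreserves − Δrequired = −$27.5B − (+$6.9B) = -$34.4 billion.

-$34.4 billion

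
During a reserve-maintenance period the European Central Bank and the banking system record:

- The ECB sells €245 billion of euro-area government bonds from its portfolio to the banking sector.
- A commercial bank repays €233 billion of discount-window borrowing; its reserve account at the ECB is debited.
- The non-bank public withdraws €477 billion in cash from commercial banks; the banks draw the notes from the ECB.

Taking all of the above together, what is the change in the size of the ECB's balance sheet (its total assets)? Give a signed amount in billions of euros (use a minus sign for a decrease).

-€478 billion

OMO sale (to banks) €245 billion: an ECB asset is shed → −€245B.
Discount-window repayment €233 billion: an ECB asset is shed → −€233B.
Currency withdrawal €477 billion: only the composition of liabilities changes → 0.
Net: −245 − 233 + 0 = -€478 billion.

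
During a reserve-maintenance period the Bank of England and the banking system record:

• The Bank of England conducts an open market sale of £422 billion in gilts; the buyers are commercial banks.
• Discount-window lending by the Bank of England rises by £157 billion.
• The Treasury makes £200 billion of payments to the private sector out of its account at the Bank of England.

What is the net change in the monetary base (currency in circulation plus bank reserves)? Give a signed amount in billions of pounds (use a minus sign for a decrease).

OMO sale (to banks) £422 billion: Bank of England balance sheet contracts → −£422B.
Discount-window loan £157 billion: Bank of England balance sheet expands → +£157B.
Government spending £200 billion: a non-base liability converts back to reserves → +£200B.
Net: −422 + 157 + 200 = -£65 billion.

-£65 billion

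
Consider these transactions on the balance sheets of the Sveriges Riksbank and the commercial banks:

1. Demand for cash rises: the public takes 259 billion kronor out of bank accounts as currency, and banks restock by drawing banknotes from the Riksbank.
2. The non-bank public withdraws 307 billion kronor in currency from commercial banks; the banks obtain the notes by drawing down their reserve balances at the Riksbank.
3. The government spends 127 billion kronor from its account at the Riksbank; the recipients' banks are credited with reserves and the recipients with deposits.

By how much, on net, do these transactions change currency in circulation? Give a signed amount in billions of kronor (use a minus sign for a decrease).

Currency withdrawal 259 billion kronor: notes leave the central bank → +259B.
Currency withdrawal 307 billion kronor: notes leave the central bank → +307B.
Government spending 127 billion kronor: no currency enters or leaves circulation → 0.
Net: 259 + 307 + 0 = +566 billion.

+566 billion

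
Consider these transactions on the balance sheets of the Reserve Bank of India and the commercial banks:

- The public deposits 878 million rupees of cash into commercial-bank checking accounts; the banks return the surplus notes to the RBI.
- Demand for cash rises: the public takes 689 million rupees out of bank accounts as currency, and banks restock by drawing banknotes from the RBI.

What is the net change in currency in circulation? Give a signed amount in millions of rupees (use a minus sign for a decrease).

-189 million

Currency deposit 878 million rupees: notes return to the central bank → −878M.
Currency withdrawal 689 million rupees: notes leave the central bank → +689M.
Net: −878 + 689 = -189 million.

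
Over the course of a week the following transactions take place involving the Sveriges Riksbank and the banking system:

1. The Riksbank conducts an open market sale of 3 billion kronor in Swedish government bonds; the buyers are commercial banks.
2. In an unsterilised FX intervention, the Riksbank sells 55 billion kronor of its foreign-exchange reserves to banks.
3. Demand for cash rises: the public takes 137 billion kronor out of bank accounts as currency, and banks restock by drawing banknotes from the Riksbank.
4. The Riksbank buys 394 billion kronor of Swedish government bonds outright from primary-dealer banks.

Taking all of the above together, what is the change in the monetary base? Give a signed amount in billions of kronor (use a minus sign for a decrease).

+336 billion

OMO sale (to banks) 3 billion kronor: Riksbank balance sheet contracts → −3B.
FX sale 55 billion kronor: Riksbank balance sheet contracts → −55B.
Currency withdrawal 137 billion kronor: just a shift between currency and reserves — both are base money → 0.
OMO purchase (from banks) 394 billion kronor: Riksbank balance sheet expands → +394B.
Net: −3 − 55 + 0 + 394 = +336 billion.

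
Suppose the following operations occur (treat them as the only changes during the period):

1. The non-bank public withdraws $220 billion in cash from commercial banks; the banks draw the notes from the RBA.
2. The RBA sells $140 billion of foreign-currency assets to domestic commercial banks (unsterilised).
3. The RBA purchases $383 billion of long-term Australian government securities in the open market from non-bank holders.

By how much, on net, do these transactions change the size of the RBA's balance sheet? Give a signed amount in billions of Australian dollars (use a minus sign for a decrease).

+$243 billion

Currency withdrawal $220 billion: only the composition of liabilities changes → 0.
FX sale $140 billion: an RBA asset is shed → −$140B.
Asset purchase (from non-banks) $383 billion: an RBA asset is acquired → +$383B.
Net: 0 − 140 + 383 = +$243 billion.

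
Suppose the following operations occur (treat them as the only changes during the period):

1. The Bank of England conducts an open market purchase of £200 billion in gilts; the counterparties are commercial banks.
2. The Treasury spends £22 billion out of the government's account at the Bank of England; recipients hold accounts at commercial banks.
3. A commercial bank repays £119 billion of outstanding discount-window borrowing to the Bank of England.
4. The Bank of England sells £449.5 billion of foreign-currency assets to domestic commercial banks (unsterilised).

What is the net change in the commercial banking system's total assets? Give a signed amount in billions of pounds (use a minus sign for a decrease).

Bank of England balance sheet:
  Assets:      Securities +£200B, Loans to banks −£119B, Foreign assets −£449.5B
  Liabilities: Bank reserves −£346.5B, Government deposits −£22B
Commercial banking system:
  Assets:      Reserves at CB −£346.5B, Securities −£200B, Foreign assets +£449.5B
  Liabilities: Checkable deposits +£22B, Borrowings from CB −£119B
Change in total bank assets = -£97 billion.

-£97 billion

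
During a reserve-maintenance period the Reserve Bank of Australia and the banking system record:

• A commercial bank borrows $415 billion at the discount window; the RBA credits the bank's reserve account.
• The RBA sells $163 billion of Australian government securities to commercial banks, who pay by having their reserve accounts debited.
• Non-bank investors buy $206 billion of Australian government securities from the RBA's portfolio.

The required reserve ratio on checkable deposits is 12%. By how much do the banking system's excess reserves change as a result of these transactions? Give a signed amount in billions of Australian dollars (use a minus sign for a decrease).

+$70.72 billion

Discount-window loan $415 billion: reserves +$415B, deposits 0.
OMO sale (to banks) $163 billion: reserves −$163B, deposits 0.
Asset sale (to non-banks) $206 billion: reserves −$206B, deposits −$206B.
Totals: Δreserves = +$46B, Δdeposits = −$206B.
Δrequired reserves = 12% × −$206B = −$24.72B.
Δexcess reserves = Δreserves − Δrequired = +$46B − (−$24.72B) = +$70.72 billion.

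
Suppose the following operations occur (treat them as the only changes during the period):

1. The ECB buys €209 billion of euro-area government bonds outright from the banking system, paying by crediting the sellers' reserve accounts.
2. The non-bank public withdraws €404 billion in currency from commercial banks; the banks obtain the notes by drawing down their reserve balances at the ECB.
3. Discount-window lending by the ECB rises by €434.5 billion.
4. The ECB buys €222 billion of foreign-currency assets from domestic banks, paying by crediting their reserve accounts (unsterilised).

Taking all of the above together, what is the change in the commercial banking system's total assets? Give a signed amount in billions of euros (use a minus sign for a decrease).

ECB balance sheet:
  Assets:      Securities +€209B, Loans to banks +€434.5B, Foreign assets +€222B
  Liabilities: Bank reserves +€461.5B, Currency in circulation +€404B
Commercial banking system:
  Assets:      Reserves at CB +€461.5B, Securities −€209B, Foreign assets −€222B
  Liabilities: Checkable deposits −€404B, Borrowings from CB +€434.5B
Change in total bank assets = +€30.5 billion.

+€30.5 billion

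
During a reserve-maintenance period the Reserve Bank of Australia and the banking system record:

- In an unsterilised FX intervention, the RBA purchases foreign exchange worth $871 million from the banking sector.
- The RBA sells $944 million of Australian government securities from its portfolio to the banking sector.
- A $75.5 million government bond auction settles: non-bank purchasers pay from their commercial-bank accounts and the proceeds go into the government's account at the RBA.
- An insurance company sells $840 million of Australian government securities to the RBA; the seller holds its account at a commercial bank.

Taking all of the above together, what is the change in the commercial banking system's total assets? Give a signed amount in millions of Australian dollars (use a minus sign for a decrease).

FX purchase $871 million: just an asset swap on bank balance sheets → 0.
OMO sale (to banks) $944 million: just an asset swap on bank balance sheets → 0.
Government account inflow $75.5 million: bank balance sheets shrink → −$75.5M.
Asset purchase (from non-banks) $840 million: bank balance sheets expand → +$840M.
Net: 0 + 0 − 75.5 + 840 = +$764.5 million.

+$764.5 million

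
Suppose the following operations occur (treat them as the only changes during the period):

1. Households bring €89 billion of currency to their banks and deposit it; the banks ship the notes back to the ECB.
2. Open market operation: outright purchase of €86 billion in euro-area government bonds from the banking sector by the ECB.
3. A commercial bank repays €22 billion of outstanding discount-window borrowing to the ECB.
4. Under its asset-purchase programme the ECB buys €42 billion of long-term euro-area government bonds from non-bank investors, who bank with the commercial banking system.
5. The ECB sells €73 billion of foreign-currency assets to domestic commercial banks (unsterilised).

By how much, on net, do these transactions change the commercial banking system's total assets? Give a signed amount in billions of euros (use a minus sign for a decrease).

+€109 billion

ECB balance sheet:
  Assets:      Securities +€128B, Loans to banks −€22B, Foreign assets −€73B
  Liabilities: Bank reserves +€122B, Currency in circulation −€89B
Commercial banking system:
  Assets:      Reserves at CB +€122B, Securities −€86B, Foreign assets +€73B
  Liabilities: Checkable deposits +€131B, Borrowings from CB −€22B
Change in total bank assets = +€109 billion.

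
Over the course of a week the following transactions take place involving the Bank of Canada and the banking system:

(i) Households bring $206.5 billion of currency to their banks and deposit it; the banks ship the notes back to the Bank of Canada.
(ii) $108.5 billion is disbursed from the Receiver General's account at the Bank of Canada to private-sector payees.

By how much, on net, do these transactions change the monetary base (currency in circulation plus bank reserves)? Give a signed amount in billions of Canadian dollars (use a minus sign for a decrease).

+$108.5 billion

Bank of Canada balance sheet:
  Assets:      no change
  Liabilities: Bank reserves +$315B, Currency in circulation −$206.5B, Government deposits −$108.5B
Commercial banking system:
  Assets:      Reserves at CB +$315B
  Liabilities: Checkable deposits +$315B
Monetary base = currency + reserves: −$206.5B + (+$315B) = +$108.5 billion.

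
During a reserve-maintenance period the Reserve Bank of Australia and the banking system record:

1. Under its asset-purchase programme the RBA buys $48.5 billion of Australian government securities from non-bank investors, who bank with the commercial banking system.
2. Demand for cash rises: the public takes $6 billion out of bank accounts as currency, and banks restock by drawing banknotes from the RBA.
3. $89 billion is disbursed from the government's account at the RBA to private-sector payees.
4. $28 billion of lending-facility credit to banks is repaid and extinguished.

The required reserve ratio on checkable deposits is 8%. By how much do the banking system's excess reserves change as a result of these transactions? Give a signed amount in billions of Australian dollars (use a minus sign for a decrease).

Asset purchase (from non-banks) $48.5 billion: reserves +$48.5B, deposits +$48.5B.
Currency withdrawal $6 billion: reserves −$6B, deposits −$6B.
Government spending $89 billion: reserves +$89B, deposits +$89B.
Discount-window repayment $28 billion: reserves −$28B, deposits 0.
Totals: Δreserves = +$103.5B, Δdeposits = +$131.5B.
Δrequired reserves = 8% × +$131.5B = +$10.52B.
Δexcess reserves = Δreserves − Δrequired = +$103.5B − (+$10.52B) = +$92.98 billion.

+$92.98 billion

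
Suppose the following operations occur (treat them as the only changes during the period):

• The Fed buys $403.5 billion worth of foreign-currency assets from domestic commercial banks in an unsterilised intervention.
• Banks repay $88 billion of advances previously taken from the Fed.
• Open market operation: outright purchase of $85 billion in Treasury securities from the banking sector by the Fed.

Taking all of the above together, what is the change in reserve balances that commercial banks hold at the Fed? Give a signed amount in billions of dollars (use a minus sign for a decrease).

FX purchase $403.5 billion: the Fed pays by crediting reserve accounts → +$403.5B.
Discount-window repayment $88 billion: repayment is debited from reserves → −$88B.
OMO purchase (from banks) $85 billion: the Fed pays by crediting reserve accounts → +$85B.
Net: 403.5 − 88 + 85 = +$400.5 billion.

+$400.5 billion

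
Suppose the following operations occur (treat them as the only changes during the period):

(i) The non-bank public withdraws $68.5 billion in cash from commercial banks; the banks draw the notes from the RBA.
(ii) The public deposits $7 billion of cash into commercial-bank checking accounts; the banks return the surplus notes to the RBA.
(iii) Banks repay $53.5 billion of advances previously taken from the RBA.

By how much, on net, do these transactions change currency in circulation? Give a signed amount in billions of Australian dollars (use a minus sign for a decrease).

RBA balance sheet:
  Assets:      Loans to banks −$53.5B
  Liabilities: Bank reserves −$115B, Currency in circulation +$61.5B
So the change in currency in circulation is +$61.5 billion.

+$61.5 billion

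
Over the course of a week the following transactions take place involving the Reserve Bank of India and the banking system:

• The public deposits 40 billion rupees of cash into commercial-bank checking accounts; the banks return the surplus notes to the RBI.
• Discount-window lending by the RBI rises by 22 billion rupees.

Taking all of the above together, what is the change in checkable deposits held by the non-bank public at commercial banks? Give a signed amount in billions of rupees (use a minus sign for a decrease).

+40 billion

RBI balance sheet:
  Assets:      Loans to banks +22B
  Liabilities: Bank reserves +62B, Currency in circulation −40B
Commercial banking system:
  Assets:      Reserves at CB +62B
  Liabilities: Checkable deposits +40B, Borrowings from CB +22B
So the change in checkable deposits held by the non-bank public at commercial banks is +40 billion.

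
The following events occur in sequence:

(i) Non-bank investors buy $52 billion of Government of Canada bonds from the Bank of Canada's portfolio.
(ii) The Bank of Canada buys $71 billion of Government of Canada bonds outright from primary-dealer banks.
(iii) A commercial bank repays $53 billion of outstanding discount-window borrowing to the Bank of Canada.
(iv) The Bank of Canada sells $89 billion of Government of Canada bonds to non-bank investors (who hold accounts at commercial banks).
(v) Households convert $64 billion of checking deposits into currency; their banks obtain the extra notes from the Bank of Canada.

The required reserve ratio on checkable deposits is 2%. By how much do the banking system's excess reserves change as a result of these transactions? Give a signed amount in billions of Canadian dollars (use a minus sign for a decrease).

Asset sale (to non-banks) $52 billion: reserves −$52B, deposits −$52B.
OMO purchase (from banks) $71 billion: reserves +$71B, deposits 0.
Discount-window repayment $53 billion: reserves −$53B, deposits 0.
Asset sale (to non-banks) $89 billion: reserves −$89B, deposits −$89B.
Currency withdrawal $64 billion: reserves −$64B, deposits −$64B.
Totals: Δreserves = −$187B, Δdeposits = −$205B.
Δrequired reserves = 2% × −$205B = −$4.1B.
Δexcess reserves = Δreserves − Δrequired = −$187B − (−$4.1B) = -$182.9 billion.

-$182.9 billion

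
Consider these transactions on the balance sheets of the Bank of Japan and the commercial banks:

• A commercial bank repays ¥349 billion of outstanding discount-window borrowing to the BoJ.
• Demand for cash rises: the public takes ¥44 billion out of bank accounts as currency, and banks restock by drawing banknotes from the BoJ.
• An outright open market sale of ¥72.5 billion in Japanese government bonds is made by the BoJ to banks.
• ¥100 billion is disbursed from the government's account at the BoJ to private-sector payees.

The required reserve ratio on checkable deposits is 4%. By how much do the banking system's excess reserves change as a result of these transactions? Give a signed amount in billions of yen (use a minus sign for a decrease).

Discount-window repayment ¥349 billion: reserves −¥349B, deposits 0.
Currency withdrawal ¥44 billion: reserves −¥44B, deposits −¥44B.
OMO sale (to banks) ¥72.5 billion: reserves −¥72.5B, deposits 0.
Government spending ¥100 billion: reserves +¥100B, deposits +¥100B.
Totals: Δreserves = −¥365.5B, Δdeposits = +¥56B.
Δrequired reserves = 4% × +¥56B = +¥2.24B.
Δexcess reserves = Δreserves − Δrequired = −¥365.5B − (+¥2.24B) = -¥367.74 billion.

-¥367.74 billion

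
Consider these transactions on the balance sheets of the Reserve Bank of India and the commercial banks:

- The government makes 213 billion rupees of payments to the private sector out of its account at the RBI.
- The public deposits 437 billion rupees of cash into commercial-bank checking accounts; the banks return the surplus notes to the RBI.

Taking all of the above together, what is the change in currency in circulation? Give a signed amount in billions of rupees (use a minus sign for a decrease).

-437 billion

Government spending 213 billion rupees: no currency enters or leaves circulation → 0.
Currency deposit 437 billion rupees: notes return to the central bank → −437B.
Net: 0 − 437 = -437 billion.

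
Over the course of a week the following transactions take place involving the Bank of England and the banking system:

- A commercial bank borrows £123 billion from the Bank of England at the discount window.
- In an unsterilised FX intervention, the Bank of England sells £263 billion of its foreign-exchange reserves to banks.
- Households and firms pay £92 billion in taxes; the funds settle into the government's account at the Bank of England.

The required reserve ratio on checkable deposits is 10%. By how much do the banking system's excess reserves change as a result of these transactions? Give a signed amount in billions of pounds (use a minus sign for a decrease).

Discount-window loan £123 billion: reserves +£123B, deposits 0.
FX sale £263 billion: reserves −£263B, deposits 0.
Government account inflow £92 billion: reserves −£92B, deposits −£92B.
Totals: Δreserves = −£232B, Δdeposits = −£92B.
Δrequired reserves = 10% × −£92B = −£9.2B.
Δexcess reserves = Δreserves − Δrequired = −£232B − (−£9.2B) = -£222.8 billion.

-£222.8 billion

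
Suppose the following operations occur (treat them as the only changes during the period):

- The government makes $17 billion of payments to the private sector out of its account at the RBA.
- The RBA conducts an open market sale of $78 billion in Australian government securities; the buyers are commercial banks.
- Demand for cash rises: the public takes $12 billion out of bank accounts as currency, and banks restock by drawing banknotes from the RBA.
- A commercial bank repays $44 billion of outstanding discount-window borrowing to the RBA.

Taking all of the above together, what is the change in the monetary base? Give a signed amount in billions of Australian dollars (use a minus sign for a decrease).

Government spending $17 billion: a non-base liability converts back to reserves → +$17B.
OMO sale (to banks) $78 billion: RBA balance sheet contracts → −$78B.
Currency withdrawal $12 billion: just a shift between currency and reserves — both are base money → 0.
Discount-window repayment $44 billion: RBA balance sheet contracts → −$44B.
Net: 17 − 78 + 0 − 44 = -$105 billion.

-$105 billion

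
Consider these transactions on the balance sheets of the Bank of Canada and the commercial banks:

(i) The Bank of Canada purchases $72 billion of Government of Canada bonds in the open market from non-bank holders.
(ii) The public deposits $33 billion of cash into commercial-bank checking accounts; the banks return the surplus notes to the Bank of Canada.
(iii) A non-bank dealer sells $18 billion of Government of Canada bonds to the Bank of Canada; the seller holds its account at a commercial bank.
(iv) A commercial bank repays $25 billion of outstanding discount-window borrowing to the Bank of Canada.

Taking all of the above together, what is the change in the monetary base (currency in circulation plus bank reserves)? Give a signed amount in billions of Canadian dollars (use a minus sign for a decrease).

+$65 billion

Bank of Canada balance sheet:
  Assets:      Securities +$90B, Loans to banks −$25B
  Liabilities: Bank reserves +$98B, Currency in circulation −$33B
Commercial banking system:
  Assets:      Reserves at CB +$98B
  Liabilities: Checkable deposits +$123B, Borrowings from CB −$25B
Monetary base = currency + reserves: −$33B + (+$98B) = +$65 billion.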